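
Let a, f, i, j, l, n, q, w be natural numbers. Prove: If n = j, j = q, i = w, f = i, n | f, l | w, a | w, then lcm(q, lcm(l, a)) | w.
From n = j and j = q, n = q. Because f = i and n | f, n | i. Since i = w, n | w. Since n = q, q | w. l | w and a | w, so lcm(l, a) | w. q | w, so lcm(q, lcm(l, a)) | w.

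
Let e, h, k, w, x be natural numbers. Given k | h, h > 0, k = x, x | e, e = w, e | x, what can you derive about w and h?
w ≤ h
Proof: From x | e and e | x, x = e. e = w, so x = w. Because k = x and k | h, x | h. h > 0, so x ≤ h. Since x = w, w ≤ h.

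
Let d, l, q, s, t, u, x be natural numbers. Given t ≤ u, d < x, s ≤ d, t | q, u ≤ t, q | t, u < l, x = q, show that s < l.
Since q | t and t | q, q = t. x = q, so x = t. s ≤ d and d < x, therefore s < x. x = t, so s < t. u ≤ t and t ≤ u, therefore u = t. u < l, so t < l. From s < t, s < l.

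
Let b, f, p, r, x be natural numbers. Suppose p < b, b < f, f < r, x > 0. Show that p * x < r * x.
From p < b and b < f, p < f. f < r, so p < r. Combining with x > 0, by multiplying by a positive, p * x < r * x.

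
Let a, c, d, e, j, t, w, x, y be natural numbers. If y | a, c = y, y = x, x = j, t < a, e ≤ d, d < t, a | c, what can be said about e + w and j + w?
e + w < j + w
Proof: c = y and a | c, so a | y. From y | a, a = y. Since y = x, a = x. x = j, so a = j. Because e ≤ d and d < t, e < t. Since t < a, e < a. a = j, so e < j. Then e + w < j + w.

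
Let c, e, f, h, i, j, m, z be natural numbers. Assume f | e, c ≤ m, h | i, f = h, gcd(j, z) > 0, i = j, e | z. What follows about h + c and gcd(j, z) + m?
h + c ≤ gcd(j, z) + m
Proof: i = j and h | i, hence h | j. f = h and f | e, thus h | e. e | z, so h | z. h | j, so h | gcd(j, z). gcd(j, z) > 0, so h ≤ gcd(j, z). c ≤ m, so h + c ≤ gcd(j, z) + m.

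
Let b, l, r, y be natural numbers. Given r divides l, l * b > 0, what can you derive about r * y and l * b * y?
r * y ≤ l * b * y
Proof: r divides l, thus r divides l * b. Since l * b > 0, r ≤ l * b. By multiplying by a non-negative, r * y ≤ l * b * y.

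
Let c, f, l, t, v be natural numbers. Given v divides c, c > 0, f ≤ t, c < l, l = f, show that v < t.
Because v divides c and c > 0, v ≤ c. l = f and c < l, so c < f. Since v ≤ c, v < f. f ≤ t, so v < t.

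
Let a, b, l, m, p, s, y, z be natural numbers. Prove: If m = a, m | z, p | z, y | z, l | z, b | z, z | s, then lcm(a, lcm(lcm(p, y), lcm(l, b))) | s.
Since m = a and m | z, a | z. Since p | z and y | z, lcm(p, y) | z. Since l | z and b | z, lcm(l, b) | z. lcm(p, y) | z, so lcm(lcm(p, y), lcm(l, b)) | z. Since a | z, lcm(a, lcm(lcm(p, y), lcm(l, b))) | z. Since z | s, lcm(a, lcm(lcm(p, y), lcm(l, b))) | s.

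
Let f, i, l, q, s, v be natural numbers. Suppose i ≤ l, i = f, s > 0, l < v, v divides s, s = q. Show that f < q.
Because i ≤ l and l < v, i < v. Since i = f, f < v. v divides s and s > 0, therefore v ≤ s. From f < v, f < s. Since s = q, f < q.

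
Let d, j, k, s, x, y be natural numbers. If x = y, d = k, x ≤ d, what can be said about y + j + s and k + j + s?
y + j + s ≤ k + j + s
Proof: Since d = k and x ≤ d, x ≤ k. Since x = y, y ≤ k. Then y + j ≤ k + j. Then y + j + s ≤ k + j + s.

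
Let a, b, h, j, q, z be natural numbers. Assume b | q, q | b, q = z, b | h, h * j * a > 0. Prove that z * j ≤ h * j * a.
From b | q and q | b, b = q. q = z, so b = z. Since b | h, z | h. Then z * j | h * j. Then z * j | h * j * a. Since h * j * a > 0, z * j ≤ h * j * a.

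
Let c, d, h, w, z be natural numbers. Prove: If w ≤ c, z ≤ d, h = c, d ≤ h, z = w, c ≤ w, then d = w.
c ≤ w and w ≤ c, so c = w. h = c, so h = w. Since d ≤ h, d ≤ w. z = w and z ≤ d, so w ≤ d. d ≤ w, so d = w.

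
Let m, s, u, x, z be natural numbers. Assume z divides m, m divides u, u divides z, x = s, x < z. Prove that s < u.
z divides m and m divides u, hence z divides u. u divides z, so z = u. x = s and x < z, thus s < z. z = u, so s < u.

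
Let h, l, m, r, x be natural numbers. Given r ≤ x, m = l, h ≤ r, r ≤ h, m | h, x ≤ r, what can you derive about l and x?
l | x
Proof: h ≤ r and r ≤ h, thus h = r. Since r ≤ x and x ≤ r, r = x. h = r, so h = x. m = l and m | h, thus l | h. From h = x, l | x.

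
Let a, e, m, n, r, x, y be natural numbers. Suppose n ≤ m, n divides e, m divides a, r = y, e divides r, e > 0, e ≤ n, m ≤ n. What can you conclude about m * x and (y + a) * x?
m * x divides (y + a) * x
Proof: Since n divides e and e > 0, n ≤ e. e ≤ n, so e = n. From n ≤ m and m ≤ n, n = m. Since e = n, e = m. Because r = y and e divides r, e divides y. e = m, so m divides y. Since m divides a, m divides y + a. Then m * x divides (y + a) * x.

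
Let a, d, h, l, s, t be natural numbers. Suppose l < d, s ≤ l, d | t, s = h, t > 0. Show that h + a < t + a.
s = h and s ≤ l, therefore h ≤ l. Because d | t and t > 0, d ≤ t. From l < d, l < t. h ≤ l, so h < t. Then h + a < t + a.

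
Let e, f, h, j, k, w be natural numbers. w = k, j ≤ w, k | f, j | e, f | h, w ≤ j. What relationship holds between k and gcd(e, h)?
k | gcd(e, h)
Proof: From j ≤ w and w ≤ j, j = w. Since w = k, j = k. Since j | e, k | e. From k | f and f | h, k | h. k | e, so k | gcd(e, h).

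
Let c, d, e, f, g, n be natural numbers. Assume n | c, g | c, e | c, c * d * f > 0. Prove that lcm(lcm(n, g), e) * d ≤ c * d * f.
n | c and g | c, so lcm(n, g) | c. Since e | c, lcm(lcm(n, g), e) | c. Then lcm(lcm(n, g), e) * d | c * d. Then lcm(lcm(n, g), e) * d | c * d * f. Since c * d * f > 0, lcm(lcm(n, g), e) * d ≤ c * d * f.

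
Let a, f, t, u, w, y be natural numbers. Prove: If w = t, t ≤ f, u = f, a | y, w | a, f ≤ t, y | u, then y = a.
From u = f and y | u, y | f. From t ≤ f and f ≤ t, t = f. w = t and w | a, so t | a. t = f, so f | a. y | f, so y | a. Because a | y, a = y. Then y = a.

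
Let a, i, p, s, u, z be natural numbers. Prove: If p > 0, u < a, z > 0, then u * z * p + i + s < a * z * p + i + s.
u < a and z > 0, hence u * z < a * z. p > 0, so u * z * p < a * z * p. Then u * z * p + i < a * z * p + i. Then u * z * p + i + s < a * z * p + i + s.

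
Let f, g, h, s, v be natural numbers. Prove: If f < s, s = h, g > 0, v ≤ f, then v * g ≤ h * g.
Since s = h and f < s, f < h. v ≤ f, so v < h. Since g > 0, v * g < h * g. Then v * g ≤ h * g.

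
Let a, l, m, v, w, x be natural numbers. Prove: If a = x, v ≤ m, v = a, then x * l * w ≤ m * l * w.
Because v = a and a = x, v = x. Since v ≤ m, x ≤ m. By multiplying by a non-negative, x * l ≤ m * l. By multiplying by a non-negative, x * l * w ≤ m * l * w.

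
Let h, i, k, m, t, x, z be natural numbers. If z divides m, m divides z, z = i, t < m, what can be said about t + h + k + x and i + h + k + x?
t + h + k + x < i + h + k + x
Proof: m divides z and z divides m, so m = z. Since z = i, m = i. Since t < m, t < i. Then t + h < i + h. Then t + h + k < i + h + k. Then t + h + k + x < i + h + k + x.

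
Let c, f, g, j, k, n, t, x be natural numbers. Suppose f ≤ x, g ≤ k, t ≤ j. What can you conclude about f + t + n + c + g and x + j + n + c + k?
f + t + n + c + g ≤ x + j + n + c + k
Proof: f ≤ x and t ≤ j, hence f + t ≤ x + j. Then f + t + n ≤ x + j + n. Then f + t + n + c ≤ x + j + n + c. From g ≤ k, f + t + n + c + g ≤ x + j + n + c + k.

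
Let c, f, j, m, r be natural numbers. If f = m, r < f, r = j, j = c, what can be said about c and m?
c < m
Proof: r = j and j = c, so r = c. f = m and r < f, so r < m. r = c, so c < m.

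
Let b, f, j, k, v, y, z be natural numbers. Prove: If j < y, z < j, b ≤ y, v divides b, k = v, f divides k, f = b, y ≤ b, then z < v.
y ≤ b and b ≤ y, so y = b. k = v and f divides k, therefore f divides v. Since f = b, b divides v. v divides b, so b = v. Since y = b, y = v. Since z < j and j < y, z < y. Since y = v, z < v.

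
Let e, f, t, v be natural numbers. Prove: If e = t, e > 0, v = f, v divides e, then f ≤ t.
Because v divides e and e > 0, v ≤ e. v = f, so f ≤ e. From e = t, f ≤ t.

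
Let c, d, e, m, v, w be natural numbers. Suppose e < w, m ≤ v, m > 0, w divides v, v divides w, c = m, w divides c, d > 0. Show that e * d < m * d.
c = m and w divides c, so w divides m. m > 0, so w ≤ m. v divides w and w divides v, therefore v = w. Because m ≤ v, m ≤ w. Because w ≤ m, w = m. Since e < w, e < m. Since d > 0, by multiplying by a positive, e * d < m * d.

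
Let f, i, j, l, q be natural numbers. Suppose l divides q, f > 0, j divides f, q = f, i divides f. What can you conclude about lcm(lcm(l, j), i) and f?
lcm(lcm(l, j), i) ≤ f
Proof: From q = f and l divides q, l divides f. j divides f, so lcm(l, j) divides f. i divides f, so lcm(lcm(l, j), i) divides f. Since f > 0, lcm(lcm(l, j), i) ≤ f.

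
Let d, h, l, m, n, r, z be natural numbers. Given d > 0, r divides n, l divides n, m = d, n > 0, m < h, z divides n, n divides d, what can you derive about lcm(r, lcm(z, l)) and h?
lcm(r, lcm(z, l)) < h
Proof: z divides n and l divides n, so lcm(z, l) divides n. Since r divides n, lcm(r, lcm(z, l)) divides n. Since n > 0, lcm(r, lcm(z, l)) ≤ n. n divides d and d > 0, so n ≤ d. lcm(r, lcm(z, l)) ≤ n, so lcm(r, lcm(z, l)) ≤ d. m = d and m < h, so d < h. Since lcm(r, lcm(z, l)) ≤ d, lcm(r, lcm(z, l)) < h.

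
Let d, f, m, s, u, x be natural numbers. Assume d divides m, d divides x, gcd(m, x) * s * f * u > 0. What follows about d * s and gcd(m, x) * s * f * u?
d * s ≤ gcd(m, x) * s * f * u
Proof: d divides m and d divides x, therefore d divides gcd(m, x). Then d * s divides gcd(m, x) * s. Then d * s divides gcd(m, x) * s * f. Then d * s divides gcd(m, x) * s * f * u. Because gcd(m, x) * s * f * u > 0, d * s ≤ gcd(m, x) * s * f * u.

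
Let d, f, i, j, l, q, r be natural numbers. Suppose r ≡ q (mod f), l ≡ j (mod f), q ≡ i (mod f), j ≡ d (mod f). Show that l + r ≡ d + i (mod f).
l ≡ j (mod f) and j ≡ d (mod f), hence l ≡ d (mod f). r ≡ q (mod f) and q ≡ i (mod f), thus r ≡ i (mod f). Since l ≡ d (mod f), l + r ≡ d + i (mod f).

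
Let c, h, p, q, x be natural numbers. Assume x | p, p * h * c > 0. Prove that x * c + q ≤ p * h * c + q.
x | p, so x | p * h. Then x * c | p * h * c. p * h * c > 0, so x * c ≤ p * h * c. Then x * c + q ≤ p * h * c + q.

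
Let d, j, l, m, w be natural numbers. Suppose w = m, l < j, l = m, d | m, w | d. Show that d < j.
w = m and w | d, therefore m | d. Because d | m, m = d. Since l = m, l = d. l < j, so d < j.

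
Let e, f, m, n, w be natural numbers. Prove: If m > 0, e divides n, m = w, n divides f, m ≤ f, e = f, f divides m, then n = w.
e = f and e divides n, so f divides n. n divides f, so n = f. Because f divides m and m > 0, f ≤ m. Since m ≤ f, f = m. n = f, so n = m. Since m = w, n = w.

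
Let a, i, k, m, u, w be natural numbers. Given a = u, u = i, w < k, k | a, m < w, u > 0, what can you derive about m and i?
m < i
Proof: m < w and w < k, hence m < k. a = u and k | a, therefore k | u. Since u > 0, k ≤ u. Since u = i, k ≤ i. Since m < k, m < i.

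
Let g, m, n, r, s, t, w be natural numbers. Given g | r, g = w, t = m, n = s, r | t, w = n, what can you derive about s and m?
s | m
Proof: g = w and w = n, therefore g = n. Since g | r and r | t, g | t. t = m, so g | m. Since g = n, n | m. n = s, so s | m.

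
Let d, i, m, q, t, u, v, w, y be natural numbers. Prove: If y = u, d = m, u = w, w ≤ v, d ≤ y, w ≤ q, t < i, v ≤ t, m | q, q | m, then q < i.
m | q and q | m, hence m = q. Since d = m, d = q. Because y = u and u = w, y = w. d ≤ y, so d ≤ w. Since d = q, q ≤ w. Since w ≤ q, w = q. From w ≤ v and v ≤ t, w ≤ t. Since t < i, w < i. w = q, so q < i.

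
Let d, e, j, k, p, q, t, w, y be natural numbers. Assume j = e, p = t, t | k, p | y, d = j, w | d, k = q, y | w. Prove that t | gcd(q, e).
From k = q and t | k, t | q. From d = j and j = e, d = e. p | y and y | w, therefore p | w. Since p = t, t | w. Since w | d, t | d. Since d = e, t | e. Since t | q, t | gcd(q, e).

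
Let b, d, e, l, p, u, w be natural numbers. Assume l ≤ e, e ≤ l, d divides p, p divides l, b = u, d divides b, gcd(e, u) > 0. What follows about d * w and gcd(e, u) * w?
d * w ≤ gcd(e, u) * w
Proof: Since l ≤ e and e ≤ l, l = e. d divides p and p divides l, so d divides l. Since l = e, d divides e. Since b = u and d divides b, d divides u. d divides e, so d divides gcd(e, u). gcd(e, u) > 0, so d ≤ gcd(e, u). By multiplying by a non-negative, d * w ≤ gcd(e, u) * w.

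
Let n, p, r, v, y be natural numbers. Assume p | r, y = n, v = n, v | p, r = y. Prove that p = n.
Since v = n and v | p, n | p. r = y and y = n, hence r = n. From p | r, p | n. n | p, so n = p. Then p = n.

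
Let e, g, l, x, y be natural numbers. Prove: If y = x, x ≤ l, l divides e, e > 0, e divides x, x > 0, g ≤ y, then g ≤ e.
l divides e and e > 0, thus l ≤ e. x ≤ l, so x ≤ e. Since e divides x and x > 0, e ≤ x. x ≤ e, so x = e. y = x, so y = e. Since g ≤ y, g ≤ e.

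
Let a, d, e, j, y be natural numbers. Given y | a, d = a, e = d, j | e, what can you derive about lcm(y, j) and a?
lcm(y, j) | a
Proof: e = d and d = a, therefore e = a. Since j | e, j | a. Since y | a, lcm(y, j) | a.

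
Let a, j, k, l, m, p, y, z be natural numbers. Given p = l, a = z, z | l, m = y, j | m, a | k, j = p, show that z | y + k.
From j = p and p = l, j = l. Because m = y and j | m, j | y. j = l, so l | y. z | l, so z | y. Since a = z and a | k, z | k. z | y, so z | y + k.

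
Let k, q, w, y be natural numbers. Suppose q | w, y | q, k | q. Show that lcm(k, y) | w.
k | q and y | q, therefore lcm(k, y) | q. q | w, so lcm(k, y) | w.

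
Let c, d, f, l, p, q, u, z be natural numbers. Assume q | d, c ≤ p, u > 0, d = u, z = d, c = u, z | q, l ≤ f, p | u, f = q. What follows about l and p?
l ≤ p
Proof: From c = u and c ≤ p, u ≤ p. From p | u and u > 0, p ≤ u. Since u ≤ p, u = p. d = u, so d = p. z = d and z | q, thus d | q. Since q | d, q = d. Since f = q, f = d. Since l ≤ f, l ≤ d. d = p, so l ≤ p.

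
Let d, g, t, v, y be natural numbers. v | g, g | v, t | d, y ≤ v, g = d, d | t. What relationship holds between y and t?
y ≤ t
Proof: From v | g and g | v, v = g. g = d, so v = d. d | t and t | d, thus d = t. Since v = d, v = t. y ≤ v, so y ≤ t.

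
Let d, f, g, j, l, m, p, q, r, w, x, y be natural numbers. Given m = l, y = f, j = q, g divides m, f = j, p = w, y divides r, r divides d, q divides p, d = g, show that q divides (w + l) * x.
From p = w and q divides p, q divides w. f = j and j = q, hence f = q. y divides r and r divides d, hence y divides d. d = g, so y divides g. Since g divides m, y divides m. y = f, so f divides m. Since f = q, q divides m. m = l, so q divides l. q divides w, so q divides w + l. Then q divides (w + l) * x.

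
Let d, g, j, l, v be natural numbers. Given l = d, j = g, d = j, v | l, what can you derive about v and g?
v | g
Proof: From l = d and d = j, l = j. Since j = g, l = g. Because v | l, v | g.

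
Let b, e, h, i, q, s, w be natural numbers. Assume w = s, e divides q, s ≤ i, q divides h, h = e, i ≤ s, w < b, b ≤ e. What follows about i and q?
i < q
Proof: From s ≤ i and i ≤ s, s = i. Since w = s, w = i. Because h = e and q divides h, q divides e. Because e divides q, e = q. w < b and b ≤ e, therefore w < e. e = q, so w < q. w = i, so i < q.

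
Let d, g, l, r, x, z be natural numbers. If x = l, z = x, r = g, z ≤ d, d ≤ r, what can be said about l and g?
l ≤ g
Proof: z ≤ d and d ≤ r, hence z ≤ r. From r = g, z ≤ g. Since z = x, x ≤ g. x = l, so l ≤ g.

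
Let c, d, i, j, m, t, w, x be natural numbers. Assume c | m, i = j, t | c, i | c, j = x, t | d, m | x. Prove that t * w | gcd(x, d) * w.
Since c | m and m | x, c | x. i = j and j = x, hence i = x. From i | c, x | c. c | x, so c = x. Since t | c, t | x. t | d, so t | gcd(x, d). Then t * w | gcd(x, d) * w.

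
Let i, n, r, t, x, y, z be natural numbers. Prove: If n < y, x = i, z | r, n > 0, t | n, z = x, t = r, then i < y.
z = x and x = i, therefore z = i. t = r and t | n, so r | n. Since z | r, z | n. n > 0, so z ≤ n. Since n < y, z < y. From z = i, i < y.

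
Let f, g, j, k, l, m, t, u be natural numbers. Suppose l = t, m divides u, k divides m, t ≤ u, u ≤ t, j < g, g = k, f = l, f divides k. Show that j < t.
u ≤ t and t ≤ u, hence u = t. k divides m and m divides u, so k divides u. Because u = t, k divides t. f = l and f divides k, so l divides k. l = t, so t divides k. Because k divides t, k = t. g = k and j < g, hence j < k. Since k = t, j < t.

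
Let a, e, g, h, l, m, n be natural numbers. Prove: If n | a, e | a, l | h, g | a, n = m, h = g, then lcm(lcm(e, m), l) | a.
From n = m and n | a, m | a. e | a, so lcm(e, m) | a. h = g and l | h, therefore l | g. g | a, so l | a. Since lcm(e, m) | a, lcm(lcm(e, m), l) | a.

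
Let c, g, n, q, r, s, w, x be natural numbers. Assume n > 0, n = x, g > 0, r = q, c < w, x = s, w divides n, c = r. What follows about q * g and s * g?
q * g < s * g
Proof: From n = x and x = s, n = s. Because c = r and c < w, r < w. Since r = q, q < w. w divides n and n > 0, therefore w ≤ n. q < w, so q < n. Since n = s, q < s. Since g > 0, by multiplying by a positive, q * g < s * g.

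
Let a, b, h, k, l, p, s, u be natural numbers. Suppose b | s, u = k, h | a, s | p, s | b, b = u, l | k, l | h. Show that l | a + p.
l | h and h | a, so l | a. b = u and u = k, thus b = k. s | b and b | s, so s = b. Since s | p, b | p. b = k, so k | p. l | k, so l | p. l | a, so l | a + p.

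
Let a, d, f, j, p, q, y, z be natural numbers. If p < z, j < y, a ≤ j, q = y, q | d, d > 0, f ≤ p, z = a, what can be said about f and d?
f < d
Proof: z = a and p < z, thus p < a. a ≤ j and j < y, so a < y. Since p < a, p < y. Since f ≤ p, f < y. q = y and q | d, thus y | d. From d > 0, y ≤ d. Since f < y, f < d.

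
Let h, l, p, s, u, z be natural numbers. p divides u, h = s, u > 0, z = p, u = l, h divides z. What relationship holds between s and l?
s ≤ l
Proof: From z = p and h divides z, h divides p. Because p divides u, h divides u. h = s, so s divides u. Since u > 0, s ≤ u. Since u = l, s ≤ l.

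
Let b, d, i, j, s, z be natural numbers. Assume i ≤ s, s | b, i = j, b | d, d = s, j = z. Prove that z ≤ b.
d = s and b | d, so b | s. s | b, so s = b. Because i = j and j = z, i = z. i ≤ s, so z ≤ s. From s = b, z ≤ b.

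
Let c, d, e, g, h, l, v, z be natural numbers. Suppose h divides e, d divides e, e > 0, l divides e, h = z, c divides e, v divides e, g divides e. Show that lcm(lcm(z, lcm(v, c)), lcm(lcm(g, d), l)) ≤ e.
h = z and h divides e, thus z divides e. From v divides e and c divides e, lcm(v, c) divides e. z divides e, so lcm(z, lcm(v, c)) divides e. g divides e and d divides e, thus lcm(g, d) divides e. l divides e, so lcm(lcm(g, d), l) divides e. Since lcm(z, lcm(v, c)) divides e, lcm(lcm(z, lcm(v, c)), lcm(lcm(g, d), l)) divides e. e > 0, so lcm(lcm(z, lcm(v, c)), lcm(lcm(g, d), l)) ≤ e.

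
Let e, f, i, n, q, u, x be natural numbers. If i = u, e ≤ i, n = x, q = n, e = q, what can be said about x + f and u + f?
x + f ≤ u + f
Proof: q = n and n = x, hence q = x. e = q and e ≤ i, thus q ≤ i. Since i = u, q ≤ u. q = x, so x ≤ u. Then x + f ≤ u + f.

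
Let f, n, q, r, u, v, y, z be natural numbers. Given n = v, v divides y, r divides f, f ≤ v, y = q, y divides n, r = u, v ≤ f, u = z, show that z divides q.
f ≤ v and v ≤ f, thus f = v. n = v and y divides n, so y divides v. Because v divides y, v = y. Since f = v, f = y. r divides f, so r divides y. Since y = q, r divides q. Since r = u, u divides q. Since u = z, z divides q.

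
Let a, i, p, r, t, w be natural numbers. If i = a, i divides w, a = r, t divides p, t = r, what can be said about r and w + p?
r divides w + p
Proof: i = a and a = r, hence i = r. Since i divides w, r divides w. Since t = r and t divides p, r divides p. Since r divides w, r divides w + p.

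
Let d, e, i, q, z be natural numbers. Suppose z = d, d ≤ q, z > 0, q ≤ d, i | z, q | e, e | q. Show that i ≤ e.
d ≤ q and q ≤ d, hence d = q. Since z = d, z = q. From q | e and e | q, q = e. z = q, so z = e. Since i | z and z > 0, i ≤ z. Because z = e, i ≤ e.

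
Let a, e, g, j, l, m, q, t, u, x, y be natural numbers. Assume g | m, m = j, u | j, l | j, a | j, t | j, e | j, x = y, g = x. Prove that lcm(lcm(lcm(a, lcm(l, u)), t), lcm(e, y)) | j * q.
Because l | j and u | j, lcm(l, u) | j. Since a | j, lcm(a, lcm(l, u)) | j. t | j, so lcm(lcm(a, lcm(l, u)), t) | j. g = x and x = y, hence g = y. m = j and g | m, so g | j. Since g = y, y | j. e | j, so lcm(e, y) | j. Since lcm(lcm(a, lcm(l, u)), t) | j, lcm(lcm(lcm(a, lcm(l, u)), t), lcm(e, y)) | j. Then lcm(lcm(lcm(a, lcm(l, u)), t), lcm(e, y)) | j * q.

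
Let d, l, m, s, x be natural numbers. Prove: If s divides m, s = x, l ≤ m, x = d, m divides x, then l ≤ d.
Since s = x and s divides m, x divides m. m divides x, so m = x. l ≤ m, so l ≤ x. Since x = d, l ≤ d.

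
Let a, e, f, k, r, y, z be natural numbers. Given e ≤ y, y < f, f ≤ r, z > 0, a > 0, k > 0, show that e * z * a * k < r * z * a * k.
From e ≤ y and y < f, e < f. f ≤ r, so e < r. Since z > 0, by multiplying by a positive, e * z < r * z. Combining with a > 0, by multiplying by a positive, e * z * a < r * z * a. Combined with k > 0, by multiplying by a positive, e * z * a * k < r * z * a * k.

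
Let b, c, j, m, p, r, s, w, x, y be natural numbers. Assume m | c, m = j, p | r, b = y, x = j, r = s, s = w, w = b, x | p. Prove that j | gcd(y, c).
From r = s and s = w, r = w. Because w = b, r = b. Since x | p and p | r, x | r. x = j, so j | r. Since r = b, j | b. Since b = y, j | y. m = j and m | c, so j | c. j | y, so j | gcd(y, c).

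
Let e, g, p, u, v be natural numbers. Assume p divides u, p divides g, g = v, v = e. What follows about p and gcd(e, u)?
p divides gcd(e, u)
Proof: Since g = v and v = e, g = e. p divides g, so p divides e. Since p divides u, p divides gcd(e, u).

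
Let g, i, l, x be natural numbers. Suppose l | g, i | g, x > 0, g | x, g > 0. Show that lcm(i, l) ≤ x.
i | g and l | g, hence lcm(i, l) | g. g > 0, so lcm(i, l) ≤ g. g | x and x > 0, therefore g ≤ x. Because lcm(i, l) ≤ g, lcm(i, l) ≤ x.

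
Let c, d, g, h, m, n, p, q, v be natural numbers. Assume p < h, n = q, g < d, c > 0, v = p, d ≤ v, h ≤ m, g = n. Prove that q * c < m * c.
g = n and g < d, hence n < d. v = p and d ≤ v, hence d ≤ p. p < h and h ≤ m, hence p < m. d ≤ p, so d < m. Because n < d, n < m. n = q, so q < m. Since c > 0, q * c < m * c.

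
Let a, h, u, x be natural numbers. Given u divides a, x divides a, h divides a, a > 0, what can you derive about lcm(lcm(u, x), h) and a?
lcm(lcm(u, x), h) ≤ a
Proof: u divides a and x divides a, hence lcm(u, x) divides a. Since h divides a, lcm(lcm(u, x), h) divides a. a > 0, so lcm(lcm(u, x), h) ≤ a.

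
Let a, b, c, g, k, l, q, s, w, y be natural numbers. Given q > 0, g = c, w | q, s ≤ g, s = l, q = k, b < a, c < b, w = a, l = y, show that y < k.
Because s = l and l = y, s = y. g = c and s ≤ g, hence s ≤ c. s = y, so y ≤ c. Since c < b, y < b. Since b < a, y < a. w = a and w | q, therefore a | q. q > 0, so a ≤ q. y < a, so y < q. q = k, so y < k.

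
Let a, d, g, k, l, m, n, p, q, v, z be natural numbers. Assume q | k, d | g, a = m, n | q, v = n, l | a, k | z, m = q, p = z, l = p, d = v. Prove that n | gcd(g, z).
Since d = v and v = n, d = n. d | g, so n | g. Because q | k and k | z, q | z. l = p and p = z, hence l = z. From a = m and l | a, l | m. Because l = z, z | m. Because m = q, z | q. q | z, so q = z. Since n | q, n | z. n | g, so n | gcd(g, z).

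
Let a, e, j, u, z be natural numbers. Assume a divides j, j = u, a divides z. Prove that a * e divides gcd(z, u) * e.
j = u and a divides j, so a divides u. a divides z, so a divides gcd(z, u). Then a * e divides gcd(z, u) * e.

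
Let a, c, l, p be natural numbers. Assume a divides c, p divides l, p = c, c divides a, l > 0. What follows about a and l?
a ≤ l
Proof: From c divides a and a divides c, c = a. p = c and p divides l, so c divides l. From c = a, a divides l. Since l > 0, a ≤ l.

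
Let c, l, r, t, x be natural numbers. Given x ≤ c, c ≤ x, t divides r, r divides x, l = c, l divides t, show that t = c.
x ≤ c and c ≤ x, therefore x = c. t divides r and r divides x, so t divides x. x = c, so t divides c. l = c and l divides t, thus c divides t. t divides c, so t = c.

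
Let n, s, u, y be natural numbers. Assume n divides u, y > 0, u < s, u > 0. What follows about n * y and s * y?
n * y < s * y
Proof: n divides u and u > 0, hence n ≤ u. Because u < s, n < s. Since y > 0, by multiplying by a positive, n * y < s * y.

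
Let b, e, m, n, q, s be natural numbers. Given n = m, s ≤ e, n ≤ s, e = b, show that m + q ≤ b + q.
From n ≤ s and s ≤ e, n ≤ e. e = b, so n ≤ b. n = m, so m ≤ b. Then m + q ≤ b + q.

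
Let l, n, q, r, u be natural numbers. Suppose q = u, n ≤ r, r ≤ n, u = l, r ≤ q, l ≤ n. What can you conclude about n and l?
n = l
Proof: From r ≤ n and n ≤ r, r = n. q = u and r ≤ q, therefore r ≤ u. u = l, so r ≤ l. Since r = n, n ≤ l. Since l ≤ n, n = l.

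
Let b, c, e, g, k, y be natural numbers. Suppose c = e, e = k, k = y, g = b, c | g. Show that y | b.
c = e and e = k, so c = k. Since k = y, c = y. g = b and c | g, hence c | b. Since c = y, y | b.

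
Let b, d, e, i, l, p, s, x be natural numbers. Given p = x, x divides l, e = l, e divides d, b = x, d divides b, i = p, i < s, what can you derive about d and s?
d < s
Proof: e = l and e divides d, therefore l divides d. x divides l, so x divides d. b = x and d divides b, hence d divides x. Since x divides d, x = d. p = x, so p = d. i = p and i < s, so p < s. Since p = d, d < s.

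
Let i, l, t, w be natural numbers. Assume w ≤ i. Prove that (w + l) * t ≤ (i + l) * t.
w ≤ i, so w + l ≤ i + l. Then (w + l) * t ≤ (i + l) * t.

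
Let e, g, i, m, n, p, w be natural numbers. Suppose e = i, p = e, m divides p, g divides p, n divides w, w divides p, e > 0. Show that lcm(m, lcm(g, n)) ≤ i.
From n divides w and w divides p, n divides p. g divides p, so lcm(g, n) divides p. Since m divides p, lcm(m, lcm(g, n)) divides p. p = e, so lcm(m, lcm(g, n)) divides e. Because e > 0, lcm(m, lcm(g, n)) ≤ e. Because e = i, lcm(m, lcm(g, n)) ≤ i.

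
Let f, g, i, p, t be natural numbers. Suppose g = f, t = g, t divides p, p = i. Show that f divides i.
t = g and g = f, so t = f. From p = i and t divides p, t divides i. t = f, so f divides i.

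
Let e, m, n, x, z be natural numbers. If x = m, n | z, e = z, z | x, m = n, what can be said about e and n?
e = n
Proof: x = m and z | x, thus z | m. m = n, so z | n. n | z, so z = n. Since e = z, e = n.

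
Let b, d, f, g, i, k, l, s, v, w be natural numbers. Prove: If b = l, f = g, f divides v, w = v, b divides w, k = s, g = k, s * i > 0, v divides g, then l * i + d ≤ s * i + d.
f = g and f divides v, thus g divides v. From v divides g, v = g. g = k and k = s, so g = s. v = g, so v = s. w = v and b divides w, hence b divides v. From b = l, l divides v. Since v = s, l divides s. Then l * i divides s * i. s * i > 0, so l * i ≤ s * i. Then l * i + d ≤ s * i + d.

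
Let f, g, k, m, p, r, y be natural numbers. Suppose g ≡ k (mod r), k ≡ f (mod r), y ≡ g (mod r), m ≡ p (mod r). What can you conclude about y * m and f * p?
y * m ≡ f * p (mod r)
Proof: Since y ≡ g (mod r) and g ≡ k (mod r), y ≡ k (mod r). From k ≡ f (mod r), y ≡ f (mod r). m ≡ p (mod r), so y * m ≡ f * p (mod r).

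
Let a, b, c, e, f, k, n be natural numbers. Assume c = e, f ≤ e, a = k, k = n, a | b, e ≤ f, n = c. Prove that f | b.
n = c and c = e, so n = e. From e ≤ f and f ≤ e, e = f. From n = e, n = f. a = k and a | b, so k | b. k = n, so n | b. From n = f, f | b.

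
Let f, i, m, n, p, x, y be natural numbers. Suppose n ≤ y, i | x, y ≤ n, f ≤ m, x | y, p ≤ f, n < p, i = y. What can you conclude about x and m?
x < m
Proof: n ≤ y and y ≤ n, hence n = y. From i = y and i | x, y | x. x | y, so y = x. n = y, so n = x. Because n < p and p ≤ f, n < f. Because f ≤ m, n < m. Since n = x, x < m.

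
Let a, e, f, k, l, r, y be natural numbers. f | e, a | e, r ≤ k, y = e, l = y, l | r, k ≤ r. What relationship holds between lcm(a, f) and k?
lcm(a, f) | k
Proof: a | e and f | e, so lcm(a, f) | e. From l = y and y = e, l = e. r ≤ k and k ≤ r, hence r = k. l | r, so l | k. l = e, so e | k. Since lcm(a, f) | e, lcm(a, f) | k.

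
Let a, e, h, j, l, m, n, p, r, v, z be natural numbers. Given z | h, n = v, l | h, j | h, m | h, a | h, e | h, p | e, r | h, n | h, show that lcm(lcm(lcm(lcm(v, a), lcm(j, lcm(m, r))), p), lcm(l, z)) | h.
From n = v and n | h, v | h. Since a | h, lcm(v, a) | h. m | h and r | h, therefore lcm(m, r) | h. Since j | h, lcm(j, lcm(m, r)) | h. Since lcm(v, a) | h, lcm(lcm(v, a), lcm(j, lcm(m, r))) | h. p | e and e | h, thus p | h. lcm(lcm(v, a), lcm(j, lcm(m, r))) | h, so lcm(lcm(lcm(v, a), lcm(j, lcm(m, r))), p) | h. l | h and z | h, hence lcm(l, z) | h. Since lcm(lcm(lcm(v, a), lcm(j, lcm(m, r))), p) | h, lcm(lcm(lcm(lcm(v, a), lcm(j, lcm(m, r))), p), lcm(l, z)) | h.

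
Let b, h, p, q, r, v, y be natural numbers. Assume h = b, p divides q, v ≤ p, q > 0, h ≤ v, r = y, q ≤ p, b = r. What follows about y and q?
y ≤ q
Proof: h = b and b = r, thus h = r. r = y, so h = y. h ≤ v, so y ≤ v. From p divides q and q > 0, p ≤ q. Because q ≤ p, p = q. v ≤ p, so v ≤ q. Since y ≤ v, y ≤ q.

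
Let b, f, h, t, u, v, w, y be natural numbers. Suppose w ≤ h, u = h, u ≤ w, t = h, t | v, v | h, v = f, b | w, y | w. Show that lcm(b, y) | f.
u = h and u ≤ w, thus h ≤ w. From w ≤ h, w = h. t = h and t | v, therefore h | v. v | h, so h = v. w = h, so w = v. v = f, so w = f. b | w and y | w, hence lcm(b, y) | w. From w = f, lcm(b, y) | f.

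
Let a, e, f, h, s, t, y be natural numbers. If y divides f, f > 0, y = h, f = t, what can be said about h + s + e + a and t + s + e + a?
h + s + e + a ≤ t + s + e + a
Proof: Since y = h and y divides f, h divides f. f > 0, so h ≤ f. From f = t, h ≤ t. Then h + s ≤ t + s. Then h + s + e ≤ t + s + e. Then h + s + e + a ≤ t + s + e + a.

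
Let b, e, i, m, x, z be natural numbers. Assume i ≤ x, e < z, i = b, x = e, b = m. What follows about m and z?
m < z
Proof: i = b and b = m, so i = m. Since x = e and i ≤ x, i ≤ e. Since e < z, i < z. Since i = m, m < z.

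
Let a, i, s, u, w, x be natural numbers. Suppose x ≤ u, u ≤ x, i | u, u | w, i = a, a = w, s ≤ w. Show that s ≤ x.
Because i = a and i | u, a | u. a = w, so w | u. Since u | w, w = u. Since u ≤ x and x ≤ u, u = x. Since w = u, w = x. Since s ≤ w, s ≤ x.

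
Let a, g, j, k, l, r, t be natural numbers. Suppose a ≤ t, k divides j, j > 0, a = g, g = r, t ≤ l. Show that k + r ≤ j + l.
k divides j and j > 0, so k ≤ j. Because a = g and g = r, a = r. a ≤ t, so r ≤ t. t ≤ l, so r ≤ l. k ≤ j, so k + r ≤ j + l.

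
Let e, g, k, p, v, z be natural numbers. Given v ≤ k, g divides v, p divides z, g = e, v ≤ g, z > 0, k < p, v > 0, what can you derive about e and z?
e < z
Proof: g divides v and v > 0, hence g ≤ v. Since v ≤ g, v = g. Since g = e, v = e. From v ≤ k and k < p, v < p. v = e, so e < p. p divides z and z > 0, therefore p ≤ z. Since e < p, e < z.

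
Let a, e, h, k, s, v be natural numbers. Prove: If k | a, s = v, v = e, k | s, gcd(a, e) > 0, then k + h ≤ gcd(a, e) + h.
s = v and v = e, therefore s = e. k | s, so k | e. k | a, so k | gcd(a, e). gcd(a, e) > 0, so k ≤ gcd(a, e). Then k + h ≤ gcd(a, e) + h.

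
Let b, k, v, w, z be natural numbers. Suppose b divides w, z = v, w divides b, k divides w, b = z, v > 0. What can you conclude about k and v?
k ≤ v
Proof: w divides b and b divides w, therefore w = b. Since b = z and z = v, b = v. From w = b, w = v. Because k divides w, k divides v. v > 0, so k ≤ v.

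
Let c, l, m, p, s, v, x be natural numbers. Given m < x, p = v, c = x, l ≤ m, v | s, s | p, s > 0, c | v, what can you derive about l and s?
l < s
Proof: l ≤ m and m < x, so l < x. p = v and s | p, hence s | v. Since v | s, v = s. c = x and c | v, thus x | v. Since v = s, x | s. Since s > 0, x ≤ s. l < x, so l < s.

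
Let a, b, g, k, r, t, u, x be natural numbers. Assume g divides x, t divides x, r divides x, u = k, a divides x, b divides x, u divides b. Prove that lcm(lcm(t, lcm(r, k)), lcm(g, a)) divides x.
Because u = k and u divides b, k divides b. Since b divides x, k divides x. r divides x, so lcm(r, k) divides x. t divides x, so lcm(t, lcm(r, k)) divides x. Since g divides x and a divides x, lcm(g, a) divides x. Because lcm(t, lcm(r, k)) divides x, lcm(lcm(t, lcm(r, k)), lcm(g, a)) divides x.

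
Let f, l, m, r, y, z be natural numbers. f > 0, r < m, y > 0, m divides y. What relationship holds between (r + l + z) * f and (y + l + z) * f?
(r + l + z) * f < (y + l + z) * f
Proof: m divides y and y > 0, hence m ≤ y. r < m, so r < y. Then r + l < y + l. Then r + l + z < y + l + z. Using f > 0, by multiplying by a positive, (r + l + z) * f < (y + l + z) * f.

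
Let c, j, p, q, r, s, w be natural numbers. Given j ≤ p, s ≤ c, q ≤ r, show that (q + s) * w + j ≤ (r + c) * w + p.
Since q ≤ r and s ≤ c, q + s ≤ r + c. Then (q + s) * w ≤ (r + c) * w. Because j ≤ p, (q + s) * w + j ≤ (r + c) * w + p.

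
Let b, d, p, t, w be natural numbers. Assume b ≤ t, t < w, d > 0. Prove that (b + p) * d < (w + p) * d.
b ≤ t and t < w, hence b < w. Then b + p < w + p. Combined with d > 0, by multiplying by a positive, (b + p) * d < (w + p) * d.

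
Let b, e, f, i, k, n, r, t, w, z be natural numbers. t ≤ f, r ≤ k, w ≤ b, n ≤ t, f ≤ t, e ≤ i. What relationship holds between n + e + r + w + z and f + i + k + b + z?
n + e + r + w + z ≤ f + i + k + b + z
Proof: From t ≤ f and f ≤ t, t = f. Since n ≤ t, n ≤ f. r ≤ k and w ≤ b, so r + w ≤ k + b. Since e ≤ i, e + r + w ≤ i + k + b. From n ≤ f, n + e + r + w ≤ f + i + k + b. Then n + e + r + w + z ≤ f + i + k + b + z.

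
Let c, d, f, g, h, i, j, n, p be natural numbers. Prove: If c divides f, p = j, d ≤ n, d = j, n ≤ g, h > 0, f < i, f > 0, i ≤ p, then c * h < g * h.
Since c divides f and f > 0, c ≤ f. f < i and i ≤ p, therefore f < p. Since p = j, f < j. d ≤ n and n ≤ g, hence d ≤ g. d = j, so j ≤ g. Since f < j, f < g. c ≤ f, so c < g. Combined with h > 0, by multiplying by a positive, c * h < g * h.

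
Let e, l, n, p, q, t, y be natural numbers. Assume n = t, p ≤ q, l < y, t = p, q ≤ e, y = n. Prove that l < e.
n = t and t = p, hence n = p. y = n and l < y, so l < n. Since n = p, l < p. Because p ≤ q, l < q. Since q ≤ e, l < e.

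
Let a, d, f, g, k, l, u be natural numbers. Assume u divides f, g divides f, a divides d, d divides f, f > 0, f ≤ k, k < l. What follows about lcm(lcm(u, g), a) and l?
lcm(lcm(u, g), a) < l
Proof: Since u divides f and g divides f, lcm(u, g) divides f. Since a divides d and d divides f, a divides f. lcm(u, g) divides f, so lcm(lcm(u, g), a) divides f. f > 0, so lcm(lcm(u, g), a) ≤ f. From f ≤ k and k < l, f < l. Since lcm(lcm(u, g), a) ≤ f, lcm(lcm(u, g), a) < l.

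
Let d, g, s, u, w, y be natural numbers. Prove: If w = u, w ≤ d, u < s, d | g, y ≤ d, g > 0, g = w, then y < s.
Since d | g and g > 0, d ≤ g. g = w, so d ≤ w. Since w ≤ d, d = w. w = u, so d = u. Since y ≤ d, y ≤ u. From u < s, y < s.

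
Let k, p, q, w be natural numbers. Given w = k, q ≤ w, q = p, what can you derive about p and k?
p ≤ k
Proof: w = k and q ≤ w, thus q ≤ k. Since q = p, p ≤ k.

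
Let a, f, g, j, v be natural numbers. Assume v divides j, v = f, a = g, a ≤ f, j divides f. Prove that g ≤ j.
Because v = f and v divides j, f divides j. j divides f, so f = j. a = g and a ≤ f, thus g ≤ f. f = j, so g ≤ j.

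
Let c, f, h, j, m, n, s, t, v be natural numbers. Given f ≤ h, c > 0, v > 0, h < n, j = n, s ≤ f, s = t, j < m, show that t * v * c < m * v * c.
Since s = t and s ≤ f, t ≤ f. From f ≤ h and h < n, f < n. Since j = n and j < m, n < m. Since f < n, f < m. Since t ≤ f, t < m. Combining with v > 0, by multiplying by a positive, t * v < m * v. Since c > 0, by multiplying by a positive, t * v * c < m * v * c.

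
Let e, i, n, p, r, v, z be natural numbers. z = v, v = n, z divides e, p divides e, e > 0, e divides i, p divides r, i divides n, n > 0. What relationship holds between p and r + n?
p divides r + n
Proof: Since e divides i and i divides n, e divides n. Since n > 0, e ≤ n. From z = v and v = n, z = n. Since z divides e, n divides e. From e > 0, n ≤ e. From e ≤ n, e = n. Since p divides e, p divides n. From p divides r, p divides r + n.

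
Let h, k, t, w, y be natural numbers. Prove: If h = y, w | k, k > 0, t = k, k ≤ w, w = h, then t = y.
Because w | k and k > 0, w ≤ k. Since k ≤ w, k = w. Since t = k, t = w. From w = h, t = h. h = y, so t = y.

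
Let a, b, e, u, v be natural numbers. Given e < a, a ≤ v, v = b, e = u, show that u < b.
Since e < a and a ≤ v, e < v. e = u, so u < v. Since v = b, u < b.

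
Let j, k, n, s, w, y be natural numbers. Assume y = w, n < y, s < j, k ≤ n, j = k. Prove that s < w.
From j = k and s < j, s < k. From k ≤ n and n < y, k < y. s < k, so s < y. y = w, so s < w.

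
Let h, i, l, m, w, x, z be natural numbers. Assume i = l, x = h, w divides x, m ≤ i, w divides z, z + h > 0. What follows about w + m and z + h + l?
w + m ≤ z + h + l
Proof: x = h and w divides x, thus w divides h. Since w divides z, w divides z + h. Since z + h > 0, w ≤ z + h. i = l and m ≤ i, so m ≤ l. Since w ≤ z + h, w + m ≤ z + h + l.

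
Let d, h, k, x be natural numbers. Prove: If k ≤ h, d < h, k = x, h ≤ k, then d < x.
Since h ≤ k and k ≤ h, h = k. From k = x, h = x. d < h, so d < x.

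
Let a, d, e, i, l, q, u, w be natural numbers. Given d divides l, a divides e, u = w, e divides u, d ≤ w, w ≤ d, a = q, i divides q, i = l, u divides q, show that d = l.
w ≤ d and d ≤ w, therefore w = d. Since u = w, u = d. From a divides e and e divides u, a divides u. From a = q, q divides u. u divides q, so q = u. Since i = l and i divides q, l divides q. q = u, so l divides u. u = d, so l divides d. Since d divides l, d = l.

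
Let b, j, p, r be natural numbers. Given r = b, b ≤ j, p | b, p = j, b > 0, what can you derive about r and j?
r = j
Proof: Since p = j and p | b, j | b. b > 0, so j ≤ b. b ≤ j, so b = j. From r = b, r = j.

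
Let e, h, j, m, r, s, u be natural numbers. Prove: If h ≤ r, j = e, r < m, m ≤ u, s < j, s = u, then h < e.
r < m and m ≤ u, hence r < u. From j = e and s < j, s < e. s = u, so u < e. r < u, so r < e. Since h ≤ r, h < e.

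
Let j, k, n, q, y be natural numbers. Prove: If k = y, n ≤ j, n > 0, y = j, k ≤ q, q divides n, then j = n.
From k = y and y = j, k = j. Since k ≤ q, j ≤ q. q divides n and n > 0, hence q ≤ n. j ≤ q, so j ≤ n. n ≤ j, so j = n.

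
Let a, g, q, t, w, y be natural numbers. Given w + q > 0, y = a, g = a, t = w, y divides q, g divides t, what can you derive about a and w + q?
a ≤ w + q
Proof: Since t = w and g divides t, g divides w. Since g = a, a divides w. y = a and y divides q, therefore a divides q. Since a divides w, a divides w + q. w + q > 0, so a ≤ w + q.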